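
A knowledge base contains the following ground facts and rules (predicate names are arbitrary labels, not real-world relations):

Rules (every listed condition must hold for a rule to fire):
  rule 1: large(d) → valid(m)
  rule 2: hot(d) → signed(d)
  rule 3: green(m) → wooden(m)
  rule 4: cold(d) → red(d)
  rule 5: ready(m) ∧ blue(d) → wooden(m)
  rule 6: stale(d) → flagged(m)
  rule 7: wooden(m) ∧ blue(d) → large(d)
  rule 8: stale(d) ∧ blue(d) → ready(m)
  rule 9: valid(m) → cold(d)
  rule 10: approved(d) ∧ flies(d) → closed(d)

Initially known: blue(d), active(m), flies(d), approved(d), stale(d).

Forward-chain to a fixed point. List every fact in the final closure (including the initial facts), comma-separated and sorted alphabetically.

active(m), approved(d), blue(d), closed(d), cold(d), flagged(m), flies(d), large(d), ready(m), red(d), stale(d), valid(m), wooden(m)

Round 1 fires rule 6, rule 8, rule 10, giving flagged(m), ready(m), closed(d).
Round 2 fires rule 5, giving wooden(m).
Round 3 fires rule 7, giving large(d).
Round 4 fires rule 1, giving valid(m).
Round 5 fires rule 9, giving cold(d).
Round 6 fires rule 4, giving red(d).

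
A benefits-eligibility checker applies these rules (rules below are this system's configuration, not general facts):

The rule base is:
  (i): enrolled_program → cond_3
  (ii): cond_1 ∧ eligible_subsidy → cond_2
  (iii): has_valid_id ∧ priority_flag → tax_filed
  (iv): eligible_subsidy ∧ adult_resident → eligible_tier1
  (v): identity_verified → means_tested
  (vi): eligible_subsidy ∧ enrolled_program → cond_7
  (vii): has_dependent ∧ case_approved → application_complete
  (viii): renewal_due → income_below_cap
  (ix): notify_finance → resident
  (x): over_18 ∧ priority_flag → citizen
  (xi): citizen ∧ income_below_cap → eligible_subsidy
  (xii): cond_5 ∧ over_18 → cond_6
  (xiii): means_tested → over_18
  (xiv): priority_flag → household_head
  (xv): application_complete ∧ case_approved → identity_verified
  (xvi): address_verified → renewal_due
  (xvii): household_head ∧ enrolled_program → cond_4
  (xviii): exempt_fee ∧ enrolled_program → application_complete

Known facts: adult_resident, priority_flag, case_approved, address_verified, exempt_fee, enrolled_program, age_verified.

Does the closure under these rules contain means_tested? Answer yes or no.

Round 1 — (i), (xiv), (xvi), (xviii), derive cond_3, household_head, renewal_due, application_complete.
Round 2 — (viii), (xv), (xvii), derive income_below_cap, identity_verified, cond_4.
Round 3 — (v), derive means_tested.
Round 4 — (xiii), derive over_18.
Round 5 — (x), derive citizen.
Round 6 — (xi), derive eligible_subsidy.
Round 7 — (iv), (vi), derive eligible_tier1, cond_7.
means_tested appears in round 3, so it is derivable.

yes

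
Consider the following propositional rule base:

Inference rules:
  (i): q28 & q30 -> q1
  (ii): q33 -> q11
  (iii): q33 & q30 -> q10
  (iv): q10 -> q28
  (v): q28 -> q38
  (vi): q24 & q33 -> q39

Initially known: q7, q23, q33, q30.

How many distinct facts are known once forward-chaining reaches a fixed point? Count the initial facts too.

Round 1: (ii) [q33 -> q11]; (iii) [q33 & q30 -> q10]. Adds q11, q10.
Round 2: (iv) [q10 -> q28]. Adds q28.
Round 3: (i) [q28 & q30 -> q1]; (v) [q28 -> q38]. Adds q1, q38.
Closure: {q1, q10, q11, q23, q28, q30, q33, q38, q7} — 9 facts.

9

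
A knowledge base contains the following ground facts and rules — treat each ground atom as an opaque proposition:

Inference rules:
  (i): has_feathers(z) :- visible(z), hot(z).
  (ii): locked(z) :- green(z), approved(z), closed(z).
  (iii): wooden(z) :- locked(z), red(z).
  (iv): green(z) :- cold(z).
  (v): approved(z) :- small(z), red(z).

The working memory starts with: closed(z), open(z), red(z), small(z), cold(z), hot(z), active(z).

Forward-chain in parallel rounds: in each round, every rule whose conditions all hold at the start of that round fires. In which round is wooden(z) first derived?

Round 1 — (iv), (v), derive green(z), approved(z).
Round 2 — (ii), derive locked(z).
Round 3 — (iii), derive wooden(z).
wooden(z) first appears in round 3.

3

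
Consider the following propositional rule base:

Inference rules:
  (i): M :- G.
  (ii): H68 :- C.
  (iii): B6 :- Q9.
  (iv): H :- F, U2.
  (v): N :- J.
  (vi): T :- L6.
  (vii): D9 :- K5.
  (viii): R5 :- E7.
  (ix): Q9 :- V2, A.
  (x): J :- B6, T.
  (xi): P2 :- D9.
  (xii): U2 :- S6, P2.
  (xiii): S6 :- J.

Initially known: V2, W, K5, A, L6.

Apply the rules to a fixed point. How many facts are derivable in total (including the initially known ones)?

14

Round 1 — (vi), (vii), (ix), derive T, D9, Q9.
Round 2 — (iii), (xi), derive B6, P2.
Round 3 — (x), derive J.
Round 4 — (v), (xiii), derive N, S6.
Round 5 — (xii), derive U2.
Closure: {A, B6, D9, J, K5, L6, N, P2, Q9, S6, T, U2, V2, W} — 14 facts.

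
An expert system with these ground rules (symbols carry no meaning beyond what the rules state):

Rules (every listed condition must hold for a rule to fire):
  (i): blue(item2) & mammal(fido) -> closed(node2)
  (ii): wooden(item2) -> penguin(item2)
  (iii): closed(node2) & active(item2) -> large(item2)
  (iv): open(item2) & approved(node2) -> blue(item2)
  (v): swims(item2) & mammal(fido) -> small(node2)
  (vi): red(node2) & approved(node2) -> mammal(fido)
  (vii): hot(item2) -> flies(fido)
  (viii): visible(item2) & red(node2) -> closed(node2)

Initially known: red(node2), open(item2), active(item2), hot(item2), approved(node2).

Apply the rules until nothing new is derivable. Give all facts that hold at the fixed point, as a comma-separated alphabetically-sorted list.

Round 1 — (iv), (vi), (vii), derive blue(item2), mammal(fido), flies(fido).
Round 2 — (i), derive closed(node2).
Round 3 — (iii), derive large(item2).

active(item2), approved(node2), blue(item2), closed(node2), flies(fido), hot(item2), large(item2), mammal(fido), open(item2), red(node2)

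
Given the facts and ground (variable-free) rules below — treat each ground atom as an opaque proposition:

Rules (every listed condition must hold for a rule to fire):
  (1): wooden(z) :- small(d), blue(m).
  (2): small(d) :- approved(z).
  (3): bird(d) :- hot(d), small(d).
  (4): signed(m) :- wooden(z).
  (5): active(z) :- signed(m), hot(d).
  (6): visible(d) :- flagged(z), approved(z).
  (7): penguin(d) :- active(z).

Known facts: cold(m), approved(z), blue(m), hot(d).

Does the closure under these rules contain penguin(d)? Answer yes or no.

yes

[1] (2) [small(d) :- approved(z).]. ⇒ new: small(d).
[2] (1) [wooden(z) :- small(d), blue(m).]; (3) [bird(d) :- hot(d), small(d).]. ⇒ new: wooden(z), bird(d).
[3] (4) [signed(m) :- wooden(z).]. ⇒ new: signed(m).
[4] (5) [active(z) :- signed(m), hot(d).]. ⇒ new: active(z).
[5] (7) [penguin(d) :- active(z).]. ⇒ new: penguin(d).
penguin(d) appears in round 5, so it is derivable.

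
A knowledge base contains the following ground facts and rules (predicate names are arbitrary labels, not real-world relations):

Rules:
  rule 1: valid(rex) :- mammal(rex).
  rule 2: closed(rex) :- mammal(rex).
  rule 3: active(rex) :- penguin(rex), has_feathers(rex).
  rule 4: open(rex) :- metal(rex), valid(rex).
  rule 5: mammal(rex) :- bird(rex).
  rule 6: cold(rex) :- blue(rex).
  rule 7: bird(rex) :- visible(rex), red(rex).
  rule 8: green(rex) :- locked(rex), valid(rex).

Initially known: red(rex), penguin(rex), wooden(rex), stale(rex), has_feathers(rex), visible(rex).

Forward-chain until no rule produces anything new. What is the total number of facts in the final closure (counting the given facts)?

Round 1: rule 3 [active(rex) :- penguin(rex), has_feathers(rex).]; rule 7 [bird(rex) :- visible(rex), red(rex).]. Adds active(rex), bird(rex).
Round 2: rule 5 [mammal(rex) :- bird(rex).]. Adds mammal(rex).
Round 3: rule 1 [valid(rex) :- mammal(rex).]; rule 2 [closed(rex) :- mammal(rex).]. Adds valid(rex), closed(rex).
Closure: {active(rex), bird(rex), closed(rex), has_feathers(rex), mammal(rex), penguin(rex), red(rex), stale(rex), valid(rex), visible(rex), wooden(rex)} — 11 facts.

11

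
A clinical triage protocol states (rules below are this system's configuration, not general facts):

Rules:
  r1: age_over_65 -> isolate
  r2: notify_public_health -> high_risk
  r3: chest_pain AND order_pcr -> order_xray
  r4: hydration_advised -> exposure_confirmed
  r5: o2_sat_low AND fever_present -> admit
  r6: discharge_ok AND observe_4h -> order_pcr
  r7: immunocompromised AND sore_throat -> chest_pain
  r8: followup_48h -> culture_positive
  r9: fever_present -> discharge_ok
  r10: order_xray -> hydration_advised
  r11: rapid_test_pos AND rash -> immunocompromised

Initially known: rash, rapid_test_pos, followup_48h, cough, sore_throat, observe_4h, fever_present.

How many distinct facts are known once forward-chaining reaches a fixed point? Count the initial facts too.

15

Round 1: r8 [followup_48h -> culture_positive]; r9 [fever_present -> discharge_ok]; r11 [rapid_test_pos AND rash -> immunocompromised]. New: culture_positive, discharge_ok, immunocompromised.
Round 2: r6 [discharge_ok AND observe_4h -> order_pcr]; r7 [immunocompromised AND sore_throat -> chest_pain]. New: order_pcr, chest_pain.
Round 3: r3 [chest_pain AND order_pcr -> order_xray]. New: order_xray.
Round 4: r10 [order_xray -> hydration_advised]. New: hydration_advised.
Round 5: r4 [hydration_advised -> exposure_confirmed]. New: exposure_confirmed.
Closure: {chest_pain, cough, culture_positive, discharge_ok, exposure_confirmed, fever_present, followup_48h, hydration_advised, immunocompromised, observe_4h, order_pcr, order_xray, rapid_test_pos, rash, sore_throat} — 15 facts.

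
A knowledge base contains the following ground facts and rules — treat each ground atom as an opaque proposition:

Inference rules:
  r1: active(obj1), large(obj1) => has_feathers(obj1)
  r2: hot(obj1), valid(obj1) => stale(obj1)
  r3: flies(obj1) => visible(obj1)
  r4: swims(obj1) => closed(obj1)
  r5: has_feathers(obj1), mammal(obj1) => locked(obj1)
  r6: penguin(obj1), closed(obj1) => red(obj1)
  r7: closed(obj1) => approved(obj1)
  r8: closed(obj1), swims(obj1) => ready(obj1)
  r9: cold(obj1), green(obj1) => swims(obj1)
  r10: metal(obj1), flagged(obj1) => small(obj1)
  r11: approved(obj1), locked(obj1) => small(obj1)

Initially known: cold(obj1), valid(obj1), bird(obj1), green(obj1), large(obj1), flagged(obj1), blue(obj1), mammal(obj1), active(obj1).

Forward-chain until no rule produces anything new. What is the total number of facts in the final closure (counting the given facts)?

Round 1: r1 [active(obj1), large(obj1) => has_feathers(obj1)]; r9 [cold(obj1), green(obj1) => swims(obj1)]. New: has_feathers(obj1), swims(obj1).
Round 2: r4 [swims(obj1) => closed(obj1)]; r5 [has_feathers(obj1), mammal(obj1) => locked(obj1)]. New: closed(obj1), locked(obj1).
Round 3: r7 [closed(obj1) => approved(obj1)]; r8 [closed(obj1), swims(obj1) => ready(obj1)]. New: approved(obj1), ready(obj1).
Round 4: r11 [approved(obj1), locked(obj1) => small(obj1)]. New: small(obj1).
Closure: {active(obj1), approved(obj1), bird(obj1), blue(obj1), closed(obj1), cold(obj1), flagged(obj1), green(obj1), has_feathers(obj1), large(obj1), locked(obj1), mammal(obj1), ready(obj1), small(obj1), swims(obj1), valid(obj1)} — 16 facts.

16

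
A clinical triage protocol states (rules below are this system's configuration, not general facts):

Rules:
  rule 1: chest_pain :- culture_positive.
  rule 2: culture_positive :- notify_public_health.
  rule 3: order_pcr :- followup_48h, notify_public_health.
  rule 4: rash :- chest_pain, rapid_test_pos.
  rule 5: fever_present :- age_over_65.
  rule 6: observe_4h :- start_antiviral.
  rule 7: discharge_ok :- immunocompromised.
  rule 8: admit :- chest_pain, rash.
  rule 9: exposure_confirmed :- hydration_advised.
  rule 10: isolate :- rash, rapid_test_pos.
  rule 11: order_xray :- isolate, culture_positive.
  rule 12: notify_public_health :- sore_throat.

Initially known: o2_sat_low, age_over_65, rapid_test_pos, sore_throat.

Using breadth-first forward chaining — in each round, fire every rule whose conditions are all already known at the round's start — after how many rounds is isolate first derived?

5

Round 1 — rule 5, rule 12, derive fever_present, notify_public_health.
Round 2 — rule 2, derive culture_positive.
Round 3 — rule 1, derive chest_pain.
Round 4 — rule 4, derive rash.
Round 5 — rule 8, rule 10, derive admit, isolate.
isolate first appears in round 5.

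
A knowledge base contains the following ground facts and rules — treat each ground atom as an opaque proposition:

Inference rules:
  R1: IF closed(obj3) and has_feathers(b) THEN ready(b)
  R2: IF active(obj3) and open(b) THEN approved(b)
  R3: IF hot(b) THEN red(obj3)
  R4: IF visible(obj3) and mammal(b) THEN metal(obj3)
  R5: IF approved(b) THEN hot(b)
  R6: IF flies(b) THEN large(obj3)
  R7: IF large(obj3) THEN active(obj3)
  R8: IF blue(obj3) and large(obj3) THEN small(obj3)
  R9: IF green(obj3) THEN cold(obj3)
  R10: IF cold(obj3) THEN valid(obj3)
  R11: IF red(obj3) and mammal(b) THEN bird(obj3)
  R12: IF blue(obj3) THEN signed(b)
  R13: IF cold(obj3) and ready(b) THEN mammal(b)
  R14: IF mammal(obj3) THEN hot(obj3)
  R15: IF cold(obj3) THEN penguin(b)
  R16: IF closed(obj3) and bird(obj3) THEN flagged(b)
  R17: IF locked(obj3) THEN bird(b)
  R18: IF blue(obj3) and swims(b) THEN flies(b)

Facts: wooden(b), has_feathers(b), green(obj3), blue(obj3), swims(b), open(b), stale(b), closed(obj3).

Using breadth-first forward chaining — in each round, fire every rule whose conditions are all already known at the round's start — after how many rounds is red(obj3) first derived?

6

Round 1 — R1, R9, R12, R18, derive ready(b), cold(obj3), signed(b), flies(b).
Round 2 — R6, R10, R13, R15, derive large(obj3), valid(obj3), mammal(b), penguin(b).
Round 3 — R7, R8, derive active(obj3), small(obj3).
Round 4 — R2, derive approved(b).
Round 5 — R5, derive hot(b).
Round 6 — R3, derive red(obj3).
red(obj3) first appears in round 6.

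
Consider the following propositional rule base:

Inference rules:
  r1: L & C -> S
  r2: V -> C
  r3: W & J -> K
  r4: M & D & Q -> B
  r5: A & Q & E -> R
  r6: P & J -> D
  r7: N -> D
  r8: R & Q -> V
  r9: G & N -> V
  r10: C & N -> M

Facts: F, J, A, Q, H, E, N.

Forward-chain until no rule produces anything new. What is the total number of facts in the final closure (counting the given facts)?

[1] r5 [A & Q & E -> R]; r7 [N -> D]. ⇒ new: R, D.
[2] r8 [R & Q -> V]. ⇒ new: V.
[3] r2 [V -> C]. ⇒ new: C.
[4] r10 [C & N -> M]. ⇒ new: M.
[5] r4 [M & D & Q -> B]. ⇒ new: B.
Closure: {A, B, C, D, E, F, H, J, M, N, Q, R, V} — 13 facts.

13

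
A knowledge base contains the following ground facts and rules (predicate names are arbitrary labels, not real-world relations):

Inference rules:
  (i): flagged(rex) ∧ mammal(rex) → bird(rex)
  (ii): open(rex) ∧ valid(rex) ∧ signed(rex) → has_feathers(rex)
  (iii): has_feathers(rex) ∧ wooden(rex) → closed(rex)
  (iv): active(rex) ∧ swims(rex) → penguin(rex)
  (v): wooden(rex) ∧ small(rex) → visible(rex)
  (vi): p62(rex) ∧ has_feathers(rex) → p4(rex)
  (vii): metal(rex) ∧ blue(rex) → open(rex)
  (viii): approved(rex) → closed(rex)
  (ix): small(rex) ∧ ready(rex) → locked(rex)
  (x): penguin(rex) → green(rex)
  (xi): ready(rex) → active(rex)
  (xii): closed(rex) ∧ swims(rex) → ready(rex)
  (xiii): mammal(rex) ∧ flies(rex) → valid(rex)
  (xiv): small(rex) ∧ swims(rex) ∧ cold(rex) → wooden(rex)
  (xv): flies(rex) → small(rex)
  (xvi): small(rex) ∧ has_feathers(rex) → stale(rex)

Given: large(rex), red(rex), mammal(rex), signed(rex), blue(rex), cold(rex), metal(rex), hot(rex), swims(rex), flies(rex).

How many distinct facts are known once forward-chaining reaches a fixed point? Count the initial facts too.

Round 1 fires (vii), (xiii), (xv), giving open(rex), valid(rex), small(rex).
Round 2 fires (ii), (xiv), giving has_feathers(rex), wooden(rex).
Round 3 fires (iii), (v), (xvi), giving closed(rex), visible(rex), stale(rex).
Round 4 fires (xii), giving ready(rex).
Round 5 fires (ix), (xi), giving locked(rex), active(rex).
Round 6 fires (iv), giving penguin(rex).
Round 7 fires (x), giving green(rex).
Closure: {active(rex), blue(rex), closed(rex), cold(rex), flies(rex), green(rex), has_feathers(rex), hot(rex), large(rex), locked(rex), mammal(rex), metal(rex), open(rex), penguin(rex), ready(rex), red(rex), signed(rex), small(rex), stale(rex), swims(rex), valid(rex), visible(rex), wooden(rex)} — 23 facts.

23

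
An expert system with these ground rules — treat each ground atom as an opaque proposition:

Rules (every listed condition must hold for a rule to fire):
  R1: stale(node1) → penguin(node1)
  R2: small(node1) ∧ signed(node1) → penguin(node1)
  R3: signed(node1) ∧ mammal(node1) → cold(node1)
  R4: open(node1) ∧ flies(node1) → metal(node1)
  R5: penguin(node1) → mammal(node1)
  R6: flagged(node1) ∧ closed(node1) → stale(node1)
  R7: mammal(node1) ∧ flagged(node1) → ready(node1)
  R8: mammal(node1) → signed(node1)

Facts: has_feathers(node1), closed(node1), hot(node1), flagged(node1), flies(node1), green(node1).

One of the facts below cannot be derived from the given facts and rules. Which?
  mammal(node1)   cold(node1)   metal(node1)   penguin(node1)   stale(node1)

metal(node1)

[1] R6 [flagged(node1) ∧ closed(node1) → stale(node1)]. ⇒ new: stale(node1).
[2] R1 [stale(node1) → penguin(node1)]. ⇒ new: penguin(node1).
[3] R5 [penguin(node1) → mammal(node1)]. ⇒ new: mammal(node1).
[4] R7 [mammal(node1) ∧ flagged(node1) → ready(node1)]; R8 [mammal(node1) → signed(node1)]. ⇒ new: ready(node1), signed(node1).
[5] R3 [signed(node1) ∧ mammal(node1) → cold(node1)]. ⇒ new: cold(node1).
Derived: penguin(node1) (round 2), stale(node1) (round 1), mammal(node1) (round 3), cold(node1) (round 5). metal(node1) never appears in any round.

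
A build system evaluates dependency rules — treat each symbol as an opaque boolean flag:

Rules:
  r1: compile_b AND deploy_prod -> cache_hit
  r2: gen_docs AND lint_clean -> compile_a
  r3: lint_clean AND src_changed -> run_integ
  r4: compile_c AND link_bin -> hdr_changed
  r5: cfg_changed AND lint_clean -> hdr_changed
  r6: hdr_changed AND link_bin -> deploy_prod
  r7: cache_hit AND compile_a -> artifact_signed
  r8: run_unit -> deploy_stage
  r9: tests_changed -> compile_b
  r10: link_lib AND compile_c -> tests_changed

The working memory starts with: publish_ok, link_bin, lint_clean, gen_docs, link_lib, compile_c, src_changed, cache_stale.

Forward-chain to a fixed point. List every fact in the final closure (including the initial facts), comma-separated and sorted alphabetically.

Round 1: r2 [gen_docs AND lint_clean -> compile_a]; r3 [lint_clean AND src_changed -> run_integ]; r4 [compile_c AND link_bin -> hdr_changed]; r10 [link_lib AND compile_c -> tests_changed]. Adds compile_a, run_integ, hdr_changed, tests_changed.
Round 2: r6 [hdr_changed AND link_bin -> deploy_prod]; r9 [tests_changed -> compile_b]. Adds deploy_prod, compile_b.
Round 3: r1 [compile_b AND deploy_prod -> cache_hit]. Adds cache_hit.
Round 4: r7 [cache_hit AND compile_a -> artifact_signed]. Adds artifact_signed.

artifact_signed, cache_hit, cache_stale, compile_a, compile_b, compile_c, deploy_prod, gen_docs, hdr_changed, link_bin, link_lib, lint_clean, publish_ok, run_integ, src_changed, tests_changed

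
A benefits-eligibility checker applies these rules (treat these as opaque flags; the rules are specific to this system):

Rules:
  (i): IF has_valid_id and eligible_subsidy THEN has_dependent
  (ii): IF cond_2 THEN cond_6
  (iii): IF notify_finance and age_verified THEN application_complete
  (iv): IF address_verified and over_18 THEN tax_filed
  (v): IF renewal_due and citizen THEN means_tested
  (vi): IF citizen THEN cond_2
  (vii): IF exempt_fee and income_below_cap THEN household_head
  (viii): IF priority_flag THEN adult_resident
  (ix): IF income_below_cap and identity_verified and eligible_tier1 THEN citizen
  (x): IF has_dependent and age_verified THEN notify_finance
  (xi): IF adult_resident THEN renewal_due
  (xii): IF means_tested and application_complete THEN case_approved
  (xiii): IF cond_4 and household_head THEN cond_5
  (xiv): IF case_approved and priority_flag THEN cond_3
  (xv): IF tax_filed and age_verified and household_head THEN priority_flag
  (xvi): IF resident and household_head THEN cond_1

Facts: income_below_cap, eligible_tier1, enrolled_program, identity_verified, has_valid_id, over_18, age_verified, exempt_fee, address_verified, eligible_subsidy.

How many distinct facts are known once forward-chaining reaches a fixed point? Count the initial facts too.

Round 1 — (i), (iv), (vii), (ix), derive has_dependent, tax_filed, household_head, citizen.
Round 2 — (vi), (x), (xv), derive cond_2, notify_finance, priority_flag.
Round 3 — (ii), (iii), (viii), derive cond_6, application_complete, adult_resident.
Round 4 — (xi), derive renewal_due.
Round 5 — (v), derive means_tested.
Round 6 — (xii), derive case_approved.
Round 7 — (xiv), derive cond_3.
Closure: {address_verified, adult_resident, age_verified, application_complete, case_approved, citizen, cond_2, cond_3, cond_6, eligible_subsidy, eligible_tier1, enrolled_program, exempt_fee, has_dependent, has_valid_id, household_head, identity_verified, income_below_cap, means_tested, notify_finance, over_18, priority_flag, renewal_due, tax_filed} — 24 facts.

24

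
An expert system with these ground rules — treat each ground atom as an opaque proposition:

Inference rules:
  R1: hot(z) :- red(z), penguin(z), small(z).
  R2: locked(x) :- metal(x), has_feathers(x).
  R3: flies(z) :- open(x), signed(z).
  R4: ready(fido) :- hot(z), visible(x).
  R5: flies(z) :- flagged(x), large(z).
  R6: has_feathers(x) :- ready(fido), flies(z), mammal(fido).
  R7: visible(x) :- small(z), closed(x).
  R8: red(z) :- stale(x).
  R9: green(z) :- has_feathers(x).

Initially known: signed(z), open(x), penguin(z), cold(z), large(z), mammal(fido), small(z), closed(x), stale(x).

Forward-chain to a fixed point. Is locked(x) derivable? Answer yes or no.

Round 1: R3 [flies(z) :- open(x), signed(z).]; R7 [visible(x) :- small(z), closed(x).]; R8 [red(z) :- stale(x).]. Adds flies(z), visible(x), red(z).
Round 2: R1 [hot(z) :- red(z), penguin(z), small(z).]. Adds hot(z).
Round 3: R4 [ready(fido) :- hot(z), visible(x).]. Adds ready(fido).
Round 4: R6 [has_feathers(x) :- ready(fido), flies(z), mammal(fido).]. Adds has_feathers(x).
Round 5: R9 [green(z) :- has_feathers(x).]. Adds green(z).
Fixed point reached. locked(x) is concluded only by R2; R2 needs metal(x) (never derived).

no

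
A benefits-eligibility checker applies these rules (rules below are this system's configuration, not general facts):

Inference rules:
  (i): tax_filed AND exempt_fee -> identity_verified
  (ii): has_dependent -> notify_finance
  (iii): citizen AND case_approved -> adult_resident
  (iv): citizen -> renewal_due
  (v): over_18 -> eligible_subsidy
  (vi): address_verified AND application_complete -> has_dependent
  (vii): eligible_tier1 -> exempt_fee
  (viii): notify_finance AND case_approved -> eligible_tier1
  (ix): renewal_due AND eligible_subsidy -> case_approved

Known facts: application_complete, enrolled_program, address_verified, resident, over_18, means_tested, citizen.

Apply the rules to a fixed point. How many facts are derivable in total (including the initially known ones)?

15

Round 1: (iv) [citizen -> renewal_due]; (v) [over_18 -> eligible_subsidy]; (vi) [address_verified AND application_complete -> has_dependent]. Adds renewal_due, eligible_subsidy, has_dependent.
Round 2: (ii) [has_dependent -> notify_finance]; (ix) [renewal_due AND eligible_subsidy -> case_approved]. Adds notify_finance, case_approved.
Round 3: (iii) [citizen AND case_approved -> adult_resident]; (viii) [notify_finance AND case_approved -> eligible_tier1]. Adds adult_resident, eligible_tier1.
Round 4: (vii) [eligible_tier1 -> exempt_fee]. Adds exempt_fee.
Closure: {address_verified, adult_resident, application_complete, case_approved, citizen, eligible_subsidy, eligible_tier1, enrolled_program, exempt_fee, has_dependent, means_tested, notify_finance, over_18, renewal_due, resident} — 15 facts.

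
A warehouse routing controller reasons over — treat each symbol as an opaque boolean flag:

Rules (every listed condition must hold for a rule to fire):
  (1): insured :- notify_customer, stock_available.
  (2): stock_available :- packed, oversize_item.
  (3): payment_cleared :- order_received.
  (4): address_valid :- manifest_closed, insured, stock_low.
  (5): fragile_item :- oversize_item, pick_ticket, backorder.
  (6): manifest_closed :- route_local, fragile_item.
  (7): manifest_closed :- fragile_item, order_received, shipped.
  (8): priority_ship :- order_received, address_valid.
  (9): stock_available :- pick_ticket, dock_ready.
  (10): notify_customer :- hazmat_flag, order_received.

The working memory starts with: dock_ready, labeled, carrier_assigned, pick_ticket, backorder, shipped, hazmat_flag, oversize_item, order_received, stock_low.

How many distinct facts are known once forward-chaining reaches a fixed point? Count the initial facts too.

[1] (3) [payment_cleared :- order_received.]; (5) [fragile_item :- oversize_item, pick_ticket, backorder.]; (9) [stock_available :- pick_ticket, dock_ready.]; (10) [notify_customer :- hazmat_flag, order_received.]. ⇒ new: payment_cleared, fragile_item, stock_available, notify_customer.
[2] (1) [insured :- notify_customer, stock_available.]; (7) [manifest_closed :- fragile_item, order_received, shipped.]. ⇒ new: insured, manifest_closed.
[3] (4) [address_valid :- manifest_closed, insured, stock_low.]. ⇒ new: address_valid.
[4] (8) [priority_ship :- order_received, address_valid.]. ⇒ new: priority_ship.
Closure: {address_valid, backorder, carrier_assigned, dock_ready, fragile_item, hazmat_flag, insured, labeled, manifest_closed, notify_customer, order_received, oversize_item, payment_cleared, pick_ticket, priority_ship, shipped, stock_available, stock_low} — 18 facts.

18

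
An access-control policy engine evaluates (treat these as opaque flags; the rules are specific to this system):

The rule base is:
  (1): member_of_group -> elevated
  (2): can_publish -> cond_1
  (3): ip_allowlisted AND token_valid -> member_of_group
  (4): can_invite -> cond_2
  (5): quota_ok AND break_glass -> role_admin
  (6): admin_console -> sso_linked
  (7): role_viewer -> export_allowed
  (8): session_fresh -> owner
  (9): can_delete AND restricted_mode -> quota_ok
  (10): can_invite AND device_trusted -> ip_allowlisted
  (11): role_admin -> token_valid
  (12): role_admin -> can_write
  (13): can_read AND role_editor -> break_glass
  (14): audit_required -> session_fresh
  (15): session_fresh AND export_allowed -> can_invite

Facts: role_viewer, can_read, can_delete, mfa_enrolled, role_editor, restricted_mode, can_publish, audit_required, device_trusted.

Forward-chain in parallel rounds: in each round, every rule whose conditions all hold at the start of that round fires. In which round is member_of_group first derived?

4

Round 1 fires (2), (7), (9), (13), (14), giving cond_1, export_allowed, quota_ok, break_glass, session_fresh.
Round 2 fires (5), (8), (15), giving role_admin, owner, can_invite.
Round 3 fires (4), (10), (11), (12), giving cond_2, ip_allowlisted, token_valid, can_write.
Round 4 fires (3), giving member_of_group.
member_of_group first appears in round 4.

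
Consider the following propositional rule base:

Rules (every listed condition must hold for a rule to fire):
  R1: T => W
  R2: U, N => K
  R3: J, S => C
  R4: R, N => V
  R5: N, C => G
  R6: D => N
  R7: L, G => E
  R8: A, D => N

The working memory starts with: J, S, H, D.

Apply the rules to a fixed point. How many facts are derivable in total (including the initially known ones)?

Round 1 fires R3, R6, giving C, N.
Round 2 fires R5, giving G.
Closure: {C, D, G, H, J, N, S} — 7 facts.

7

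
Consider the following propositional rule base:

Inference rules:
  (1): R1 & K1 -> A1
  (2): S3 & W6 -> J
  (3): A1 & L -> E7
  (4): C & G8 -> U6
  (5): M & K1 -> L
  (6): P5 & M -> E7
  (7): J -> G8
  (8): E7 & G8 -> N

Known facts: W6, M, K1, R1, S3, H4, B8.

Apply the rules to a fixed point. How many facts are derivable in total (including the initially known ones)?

Round 1 — (1), (2), (5), derive A1, J, L.
Round 2 — (3), (7), derive E7, G8.
Round 3 — (8), derive N.
Closure: {A1, B8, E7, G8, H4, J, K1, L, M, N, R1, S3, W6} — 13 facts.

13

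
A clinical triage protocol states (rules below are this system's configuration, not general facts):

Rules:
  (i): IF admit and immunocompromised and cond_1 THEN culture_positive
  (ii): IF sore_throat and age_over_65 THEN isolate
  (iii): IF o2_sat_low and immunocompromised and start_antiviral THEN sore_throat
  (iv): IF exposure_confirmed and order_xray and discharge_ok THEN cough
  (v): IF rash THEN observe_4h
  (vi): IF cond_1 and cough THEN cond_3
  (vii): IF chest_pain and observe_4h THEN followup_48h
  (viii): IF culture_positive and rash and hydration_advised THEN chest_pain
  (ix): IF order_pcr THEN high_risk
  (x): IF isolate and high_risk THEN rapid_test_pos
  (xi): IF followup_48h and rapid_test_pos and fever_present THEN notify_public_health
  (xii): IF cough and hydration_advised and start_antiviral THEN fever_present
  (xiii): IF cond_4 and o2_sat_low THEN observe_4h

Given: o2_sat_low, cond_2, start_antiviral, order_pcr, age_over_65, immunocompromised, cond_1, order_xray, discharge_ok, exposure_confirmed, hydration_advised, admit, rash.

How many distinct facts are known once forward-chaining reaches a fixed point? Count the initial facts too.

[1] (i) [IF admit and immunocompromised and cond_1 THEN culture_positive]; (iii) [IF o2_sat_low and immunocompromised and start_antiviral THEN sore_throat]; (iv) [IF exposure_confirmed and order_xray and discharge_ok THEN cough]; (v) [IF rash THEN observe_4h]; (ix) [IF order_pcr THEN high_risk]. ⇒ new: culture_positive, sore_throat, cough, observe_4h, high_risk.
[2] (ii) [IF sore_throat and age_over_65 THEN isolate]; (vi) [IF cond_1 and cough THEN cond_3]; (viii) [IF culture_positive and rash and hydration_advised THEN chest_pain]; (xii) [IF cough and hydration_advised and start_antiviral THEN fever_present]. ⇒ new: isolate, cond_3, chest_pain, fever_present.
[3] (vii) [IF chest_pain and observe_4h THEN followup_48h]; (x) [IF isolate and high_risk THEN rapid_test_pos]. ⇒ new: followup_48h, rapid_test_pos.
[4] (xi) [IF followup_48h and rapid_test_pos and fever_present THEN notify_public_health]. ⇒ new: notify_public_health.
Closure: {admit, age_over_65, chest_pain, cond_1, cond_2, cond_3, cough, culture_positive, discharge_ok, exposure_confirmed, fever_present, followup_48h, high_risk, hydration_advised, immunocompromised, isolate, notify_public_health, o2_sat_low, observe_4h, order_pcr, order_xray, rapid_test_pos, rash, sore_throat, start_antiviral} — 25 facts.

25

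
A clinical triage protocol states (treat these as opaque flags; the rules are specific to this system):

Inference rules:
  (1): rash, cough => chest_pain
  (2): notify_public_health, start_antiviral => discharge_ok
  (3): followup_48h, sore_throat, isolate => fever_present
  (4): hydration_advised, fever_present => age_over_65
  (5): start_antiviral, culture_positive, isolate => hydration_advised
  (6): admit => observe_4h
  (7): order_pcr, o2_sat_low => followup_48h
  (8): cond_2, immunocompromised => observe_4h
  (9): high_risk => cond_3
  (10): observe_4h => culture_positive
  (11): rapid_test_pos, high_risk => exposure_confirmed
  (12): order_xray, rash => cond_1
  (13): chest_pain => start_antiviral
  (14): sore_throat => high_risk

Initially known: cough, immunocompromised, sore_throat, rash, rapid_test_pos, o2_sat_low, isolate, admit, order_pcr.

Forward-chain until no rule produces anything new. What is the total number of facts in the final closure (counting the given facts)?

20

[1] (1) [rash, cough => chest_pain]; (6) [admit => observe_4h]; (7) [order_pcr, o2_sat_low => followup_48h]; (14) [sore_throat => high_risk]. ⇒ new: chest_pain, observe_4h, followup_48h, high_risk.
[2] (3) [followup_48h, sore_throat, isolate => fever_present]; (9) [high_risk => cond_3]; (10) [observe_4h => culture_positive]; (11) [rapid_test_pos, high_risk => exposure_confirmed]; (13) [chest_pain => start_antiviral]. ⇒ new: fever_present, cond_3, culture_positive, exposure_confirmed, start_antiviral.
[3] (5) [start_antiviral, culture_positive, isolate => hydration_advised]. ⇒ new: hydration_advised.
[4] (4) [hydration_advised, fever_present => age_over_65]. ⇒ new: age_over_65.
Closure: {admit, age_over_65, chest_pain, cond_3, cough, culture_positive, exposure_confirmed, fever_present, followup_48h, high_risk, hydration_advised, immunocompromised, isolate, o2_sat_low, observe_4h, order_pcr, rapid_test_pos, rash, sore_throat, start_antiviral} — 20 facts.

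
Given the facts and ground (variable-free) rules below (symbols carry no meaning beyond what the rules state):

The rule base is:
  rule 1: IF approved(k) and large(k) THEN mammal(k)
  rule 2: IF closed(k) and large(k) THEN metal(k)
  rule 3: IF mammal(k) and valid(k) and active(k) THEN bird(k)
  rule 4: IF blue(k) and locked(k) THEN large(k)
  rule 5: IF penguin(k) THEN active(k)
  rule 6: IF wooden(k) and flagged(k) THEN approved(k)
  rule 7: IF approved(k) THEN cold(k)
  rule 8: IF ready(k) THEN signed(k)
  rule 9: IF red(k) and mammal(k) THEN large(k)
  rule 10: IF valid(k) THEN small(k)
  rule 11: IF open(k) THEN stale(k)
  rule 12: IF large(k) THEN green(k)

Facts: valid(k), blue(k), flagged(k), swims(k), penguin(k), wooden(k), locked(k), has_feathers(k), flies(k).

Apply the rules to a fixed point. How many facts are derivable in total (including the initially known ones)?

17

Round 1: rule 4 [IF blue(k) and locked(k) THEN large(k)]; rule 5 [IF penguin(k) THEN active(k)]; rule 6 [IF wooden(k) and flagged(k) THEN approved(k)]; rule 10 [IF valid(k) THEN small(k)]. New: large(k), active(k), approved(k), small(k).
Round 2: rule 1 [IF approved(k) and large(k) THEN mammal(k)]; rule 7 [IF approved(k) THEN cold(k)]; rule 12 [IF large(k) THEN green(k)]. New: mammal(k), cold(k), green(k).
Round 3: rule 3 [IF mammal(k) and valid(k) and active(k) THEN bird(k)]. New: bird(k).
Closure: {active(k), approved(k), bird(k), blue(k), cold(k), flagged(k), flies(k), green(k), has_feathers(k), large(k), locked(k), mammal(k), penguin(k), small(k), swims(k), valid(k), wooden(k)} — 17 facts.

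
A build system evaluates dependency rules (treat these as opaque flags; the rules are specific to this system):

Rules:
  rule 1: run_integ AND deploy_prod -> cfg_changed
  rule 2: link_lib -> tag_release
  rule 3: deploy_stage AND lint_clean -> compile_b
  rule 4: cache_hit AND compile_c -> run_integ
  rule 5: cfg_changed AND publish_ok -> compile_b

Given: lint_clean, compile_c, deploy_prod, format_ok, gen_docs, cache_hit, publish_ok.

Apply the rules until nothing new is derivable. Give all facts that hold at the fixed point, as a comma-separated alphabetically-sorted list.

Round 1 — rule 4, derive run_integ.
Round 2 — rule 1, derive cfg_changed.
Round 3 — rule 5, derive compile_b.

cache_hit, cfg_changed, compile_b, compile_c, deploy_prod, format_ok, gen_docs, lint_clean, publish_ok, run_integ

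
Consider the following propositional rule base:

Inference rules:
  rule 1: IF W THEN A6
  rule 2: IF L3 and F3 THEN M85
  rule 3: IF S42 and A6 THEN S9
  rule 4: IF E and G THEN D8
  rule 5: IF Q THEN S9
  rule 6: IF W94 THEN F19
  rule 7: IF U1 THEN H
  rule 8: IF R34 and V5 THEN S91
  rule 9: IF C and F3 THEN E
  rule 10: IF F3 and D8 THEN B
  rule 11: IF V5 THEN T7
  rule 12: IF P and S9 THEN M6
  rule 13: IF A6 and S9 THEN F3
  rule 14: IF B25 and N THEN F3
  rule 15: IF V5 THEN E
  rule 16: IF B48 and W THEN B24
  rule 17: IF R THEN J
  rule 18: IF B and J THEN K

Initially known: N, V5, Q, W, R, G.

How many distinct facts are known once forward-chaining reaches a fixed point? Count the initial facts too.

Round 1: rule 1 [IF W THEN A6]; rule 5 [IF Q THEN S9]; rule 11 [IF V5 THEN T7]; rule 15 [IF V5 THEN E]; rule 17 [IF R THEN J]. Adds A6, S9, T7, E, J.
Round 2: rule 4 [IF E and G THEN D8]; rule 13 [IF A6 and S9 THEN F3]. Adds D8, F3.
Round 3: rule 10 [IF F3 and D8 THEN B]. Adds B.
Round 4: rule 18 [IF B and J THEN K]. Adds K.
Closure: {A6, B, D8, E, F3, G, J, K, N, Q, R, S9, T7, V5, W} — 15 facts.

15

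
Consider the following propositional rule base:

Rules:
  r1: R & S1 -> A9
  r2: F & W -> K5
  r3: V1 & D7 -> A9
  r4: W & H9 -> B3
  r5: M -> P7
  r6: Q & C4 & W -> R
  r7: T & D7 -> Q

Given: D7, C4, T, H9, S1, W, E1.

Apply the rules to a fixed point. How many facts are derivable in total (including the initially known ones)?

11

Round 1 fires r4, r7, giving B3, Q.
Round 2 fires r6, giving R.
Round 3 fires r1, giving A9.
Closure: {A9, B3, C4, D7, E1, H9, Q, R, S1, T, W} — 11 facts.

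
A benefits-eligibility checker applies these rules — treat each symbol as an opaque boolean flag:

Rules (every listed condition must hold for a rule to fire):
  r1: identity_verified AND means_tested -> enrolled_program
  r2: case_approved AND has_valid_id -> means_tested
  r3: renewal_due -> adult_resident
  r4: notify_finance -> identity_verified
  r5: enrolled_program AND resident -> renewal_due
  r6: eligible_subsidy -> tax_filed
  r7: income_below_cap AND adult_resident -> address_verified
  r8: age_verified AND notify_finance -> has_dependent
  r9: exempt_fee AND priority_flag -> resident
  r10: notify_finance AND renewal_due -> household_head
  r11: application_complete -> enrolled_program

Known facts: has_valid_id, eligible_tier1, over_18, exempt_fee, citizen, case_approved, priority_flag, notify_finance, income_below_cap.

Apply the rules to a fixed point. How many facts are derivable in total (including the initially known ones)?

Round 1: r2 [case_approved AND has_valid_id -> means_tested]; r4 [notify_finance -> identity_verified]; r9 [exempt_fee AND priority_flag -> resident]. New: means_tested, identity_verified, resident.
Round 2: r1 [identity_verified AND means_tested -> enrolled_program]. New: enrolled_program.
Round 3: r5 [enrolled_program AND resident -> renewal_due]. New: renewal_due.
Round 4: r3 [renewal_due -> adult_resident]; r10 [notify_finance AND renewal_due -> household_head]. New: adult_resident, household_head.
Round 5: r7 [income_below_cap AND adult_resident -> address_verified]. New: address_verified.
Closure: {address_verified, adult_resident, case_approved, citizen, eligible_tier1, enrolled_program, exempt_fee, has_valid_id, household_head, identity_verified, income_below_cap, means_tested, notify_finance, over_18, priority_flag, renewal_due, resident} — 17 facts.

17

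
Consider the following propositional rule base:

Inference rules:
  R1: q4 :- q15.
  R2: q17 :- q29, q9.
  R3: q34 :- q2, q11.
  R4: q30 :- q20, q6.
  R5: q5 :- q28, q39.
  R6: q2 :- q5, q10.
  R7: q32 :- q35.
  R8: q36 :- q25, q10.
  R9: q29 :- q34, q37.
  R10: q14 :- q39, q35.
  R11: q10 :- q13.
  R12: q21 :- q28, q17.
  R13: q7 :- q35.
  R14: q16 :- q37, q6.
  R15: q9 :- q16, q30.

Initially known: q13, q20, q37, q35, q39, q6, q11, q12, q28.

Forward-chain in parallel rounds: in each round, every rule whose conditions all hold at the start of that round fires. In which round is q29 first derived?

Round 1 fires R4, R5, R7, R10, R11, R13, R14, giving q30, q5, q32, q14, q10, q7, q16.
Round 2 fires R6, R15, giving q2, q9.
Round 3 fires R3, giving q34.
Round 4 fires R9, giving q29.
q29 first appears in round 4.

4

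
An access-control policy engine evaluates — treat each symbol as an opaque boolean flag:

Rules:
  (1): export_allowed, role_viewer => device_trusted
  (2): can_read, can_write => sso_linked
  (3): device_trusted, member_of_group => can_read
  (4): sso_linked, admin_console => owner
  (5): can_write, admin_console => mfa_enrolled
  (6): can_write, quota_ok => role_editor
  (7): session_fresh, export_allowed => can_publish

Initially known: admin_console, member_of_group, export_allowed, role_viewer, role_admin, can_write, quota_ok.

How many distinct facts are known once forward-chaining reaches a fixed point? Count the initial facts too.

13

Round 1: (1) [export_allowed, role_viewer => device_trusted]; (5) [can_write, admin_console => mfa_enrolled]; (6) [can_write, quota_ok => role_editor]. Adds device_trusted, mfa_enrolled, role_editor.
Round 2: (3) [device_trusted, member_of_group => can_read]. Adds can_read.
Round 3: (2) [can_read, can_write => sso_linked]. Adds sso_linked.
Round 4: (4) [sso_linked, admin_console => owner]. Adds owner.
Closure: {admin_console, can_read, can_write, device_trusted, export_allowed, member_of_group, mfa_enrolled, owner, quota_ok, role_admin, role_editor, role_viewer, sso_linked} — 13 facts.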